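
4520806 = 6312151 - 1791345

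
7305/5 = 1461 = 1461.00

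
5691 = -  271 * ( - 21)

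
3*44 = 132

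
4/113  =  4/113=0.04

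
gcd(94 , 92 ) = 2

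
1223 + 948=2171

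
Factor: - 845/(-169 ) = 5^1 = 5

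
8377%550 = 127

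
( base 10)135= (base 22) 63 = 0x87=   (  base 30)4f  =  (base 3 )12000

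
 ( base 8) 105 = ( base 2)1000101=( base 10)69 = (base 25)2j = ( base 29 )2B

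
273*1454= 396942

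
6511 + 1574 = 8085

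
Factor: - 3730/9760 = - 373/976 = -2^(-4)*61^(-1)*373^1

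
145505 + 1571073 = 1716578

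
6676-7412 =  - 736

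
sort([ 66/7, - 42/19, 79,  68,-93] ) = [  -  93,  -  42/19, 66/7,68,79 ]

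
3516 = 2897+619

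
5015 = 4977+38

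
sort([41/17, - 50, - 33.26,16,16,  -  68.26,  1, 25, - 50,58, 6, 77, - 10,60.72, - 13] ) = [ - 68.26,- 50, - 50,-33.26 , - 13, - 10,1, 41/17, 6 , 16, 16,25,58 , 60.72,77]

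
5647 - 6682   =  -1035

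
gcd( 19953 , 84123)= 9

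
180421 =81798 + 98623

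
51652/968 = 53 + 87/242 = 53.36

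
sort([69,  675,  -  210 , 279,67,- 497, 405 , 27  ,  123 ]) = [ - 497,-210,27, 67,69, 123,279,  405, 675]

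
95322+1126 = 96448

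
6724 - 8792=-2068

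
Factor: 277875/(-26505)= - 325/31 =- 5^2*13^1 * 31^(- 1 ) 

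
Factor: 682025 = 5^2*27281^1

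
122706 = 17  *7218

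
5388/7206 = 898/1201 = 0.75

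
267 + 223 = 490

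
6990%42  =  18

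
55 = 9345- 9290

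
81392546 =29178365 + 52214181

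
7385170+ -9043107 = -1657937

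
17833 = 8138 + 9695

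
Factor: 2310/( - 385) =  - 2^1 * 3^1 = - 6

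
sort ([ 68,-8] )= [ - 8,68]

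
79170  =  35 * 2262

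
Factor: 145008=2^4*3^2*19^1*53^1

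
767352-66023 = 701329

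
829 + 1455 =2284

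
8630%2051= 426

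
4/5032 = 1/1258 = 0.00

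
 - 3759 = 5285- 9044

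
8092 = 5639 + 2453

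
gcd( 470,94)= 94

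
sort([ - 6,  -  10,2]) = [ - 10, - 6,2]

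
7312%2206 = 694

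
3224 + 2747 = 5971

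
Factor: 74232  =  2^3*3^2*1031^1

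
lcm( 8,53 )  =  424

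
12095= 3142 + 8953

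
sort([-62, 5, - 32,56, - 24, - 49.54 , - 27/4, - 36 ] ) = [ - 62, - 49.54 ,-36,- 32  , - 24,  -  27/4, 5,56 ] 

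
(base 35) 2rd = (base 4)311100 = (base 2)110101010000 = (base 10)3408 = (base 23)6a4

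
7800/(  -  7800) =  - 1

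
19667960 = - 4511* (-4360)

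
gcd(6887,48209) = 6887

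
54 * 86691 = 4681314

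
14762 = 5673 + 9089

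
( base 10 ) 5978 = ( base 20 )EII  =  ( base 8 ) 13532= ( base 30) 6J8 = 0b1011101011010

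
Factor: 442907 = 181^1*2447^1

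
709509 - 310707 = 398802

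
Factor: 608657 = 7^1*86951^1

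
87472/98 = 6248/7 = 892.57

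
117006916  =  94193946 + 22812970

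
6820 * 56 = 381920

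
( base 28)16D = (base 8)1705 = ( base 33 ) t8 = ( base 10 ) 965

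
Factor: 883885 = 5^1 * 176777^1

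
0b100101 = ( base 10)37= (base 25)1c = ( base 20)1h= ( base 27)1a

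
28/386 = 14/193 = 0.07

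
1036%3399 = 1036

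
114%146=114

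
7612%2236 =904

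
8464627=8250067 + 214560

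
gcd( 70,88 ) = 2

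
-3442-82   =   - 3524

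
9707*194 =1883158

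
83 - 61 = 22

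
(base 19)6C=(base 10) 126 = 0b1111110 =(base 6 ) 330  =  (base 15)86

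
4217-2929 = 1288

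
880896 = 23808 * 37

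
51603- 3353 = 48250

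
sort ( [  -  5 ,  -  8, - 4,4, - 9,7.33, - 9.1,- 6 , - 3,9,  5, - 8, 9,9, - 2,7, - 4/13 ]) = [ - 9.1, - 9, - 8, - 8, - 6 , - 5, - 4, - 3 ,  -  2,-4/13,  4,5, 7, 7.33,9,9,9 ]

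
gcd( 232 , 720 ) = 8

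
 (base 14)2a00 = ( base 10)7448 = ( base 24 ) cm8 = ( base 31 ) 7N8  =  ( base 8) 16430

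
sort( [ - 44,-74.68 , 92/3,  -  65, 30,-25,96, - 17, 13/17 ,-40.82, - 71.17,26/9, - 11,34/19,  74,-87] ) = [-87, - 74.68, -71.17, - 65, - 44,- 40.82, - 25, - 17, - 11,13/17,34/19 , 26/9, 30,  92/3,74,96 ]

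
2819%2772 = 47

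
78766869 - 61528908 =17237961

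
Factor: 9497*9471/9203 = 89946087/9203 = 3^1*7^1 * 11^1*41^1 * 9203^( - 1 ) * 9497^1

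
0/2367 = 0 = 0.00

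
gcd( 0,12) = 12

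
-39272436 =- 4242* 9258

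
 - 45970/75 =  - 9194/15 = - 612.93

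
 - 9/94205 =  - 9/94205 = - 0.00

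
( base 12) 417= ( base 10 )595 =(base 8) 1123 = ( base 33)I1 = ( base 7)1510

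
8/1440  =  1/180 = 0.01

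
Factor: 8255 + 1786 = 3^1*3347^1 = 10041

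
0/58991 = 0 = 0.00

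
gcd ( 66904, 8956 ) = 4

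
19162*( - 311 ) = - 5959382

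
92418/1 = 92418 = 92418.00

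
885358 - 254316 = 631042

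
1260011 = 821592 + 438419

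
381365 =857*445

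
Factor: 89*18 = 1602 = 2^1*3^2*89^1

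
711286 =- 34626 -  - 745912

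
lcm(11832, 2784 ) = 47328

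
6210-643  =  5567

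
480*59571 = 28594080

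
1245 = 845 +400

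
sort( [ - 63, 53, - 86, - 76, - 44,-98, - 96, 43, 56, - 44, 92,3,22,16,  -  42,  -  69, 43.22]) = [ - 98, - 96,-86, - 76,-69, - 63, - 44, - 44, - 42,3, 16,22 , 43,  43.22,53, 56,92] 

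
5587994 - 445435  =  5142559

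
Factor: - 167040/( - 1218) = 2^6*3^1*5^1*7^( - 1 ) = 960/7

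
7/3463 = 7/3463 =0.00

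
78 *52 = 4056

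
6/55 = 6/55 = 0.11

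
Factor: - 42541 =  - 19^1 * 2239^1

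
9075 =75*121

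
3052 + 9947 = 12999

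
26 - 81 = -55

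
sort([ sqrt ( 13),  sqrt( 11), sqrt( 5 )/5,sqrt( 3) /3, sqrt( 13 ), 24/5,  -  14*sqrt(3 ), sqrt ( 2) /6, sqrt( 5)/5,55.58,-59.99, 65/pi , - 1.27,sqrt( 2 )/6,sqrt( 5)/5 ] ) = [  -  59.99, -14*sqrt(3), - 1.27, sqrt( 2 ) /6, sqrt( 2)/6,sqrt( 5 ) /5 , sqrt( 5 ) /5, sqrt(5 ) /5, sqrt( 3) /3,sqrt( 11 ), sqrt(13), sqrt( 13), 24/5, 65/pi , 55.58 ]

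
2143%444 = 367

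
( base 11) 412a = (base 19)f35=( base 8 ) 12545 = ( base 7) 21653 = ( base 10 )5477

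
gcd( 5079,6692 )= 1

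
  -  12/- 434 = 6/217 = 0.03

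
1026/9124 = 513/4562 = 0.11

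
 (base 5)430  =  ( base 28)43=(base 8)163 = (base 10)115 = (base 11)A5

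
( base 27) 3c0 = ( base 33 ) 2a3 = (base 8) 4717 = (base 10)2511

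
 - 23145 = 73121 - 96266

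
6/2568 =1/428= 0.00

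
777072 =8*97134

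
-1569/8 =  - 1569/8 = - 196.12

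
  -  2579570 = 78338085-80917655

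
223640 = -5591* ( - 40)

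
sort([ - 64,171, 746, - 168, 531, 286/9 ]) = [  -  168 , - 64,286/9,171 , 531,746 ] 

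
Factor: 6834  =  2^1*3^1*17^1*67^1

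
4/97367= 4/97367 = 0.00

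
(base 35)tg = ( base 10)1031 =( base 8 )2007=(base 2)10000000111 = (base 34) ub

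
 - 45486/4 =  - 11372 + 1/2= -11371.50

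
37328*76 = 2836928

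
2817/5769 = 313/641 = 0.49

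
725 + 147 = 872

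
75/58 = 75/58 = 1.29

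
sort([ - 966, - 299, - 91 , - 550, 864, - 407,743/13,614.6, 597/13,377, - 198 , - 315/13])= [ - 966, - 550, - 407, - 299,-198,-91,  -  315/13,  597/13,  743/13, 377, 614.6,864 ]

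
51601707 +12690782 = 64292489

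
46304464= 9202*5032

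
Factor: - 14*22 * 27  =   - 8316 = -2^2*3^3*7^1*11^1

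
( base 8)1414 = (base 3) 1001220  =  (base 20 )1j0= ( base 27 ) 11o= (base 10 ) 780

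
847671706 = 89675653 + 757996053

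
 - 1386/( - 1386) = 1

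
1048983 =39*26897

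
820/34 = 410/17 = 24.12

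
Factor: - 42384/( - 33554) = 2^3*3^1*19^ ( - 1) = 24/19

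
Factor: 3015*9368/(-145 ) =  - 2^3 * 3^2*29^( - 1) * 67^1*1171^1 = - 5648904/29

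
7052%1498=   1060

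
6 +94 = 100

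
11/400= 11/400= 0.03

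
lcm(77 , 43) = 3311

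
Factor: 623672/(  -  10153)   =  -2^3*7^2*11^(-1)*13^(-1 )*37^1*43^1*71^(- 1)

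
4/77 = 4/77 = 0.05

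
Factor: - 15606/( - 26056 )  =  2^( - 2)*3^3*17^2*3257^(- 1 )  =  7803/13028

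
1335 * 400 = 534000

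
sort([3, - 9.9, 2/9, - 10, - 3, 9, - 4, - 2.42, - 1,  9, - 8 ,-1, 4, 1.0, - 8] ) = [- 10, - 9.9, - 8, - 8, - 4, - 3 , - 2.42, - 1, - 1, 2/9,  1.0  ,  3, 4, 9, 9 ]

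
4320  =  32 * 135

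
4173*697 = 2908581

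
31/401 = 31/401 =0.08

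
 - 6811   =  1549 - 8360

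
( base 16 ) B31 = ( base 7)11232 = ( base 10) 2865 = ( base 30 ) 35f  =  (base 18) 8f3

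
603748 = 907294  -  303546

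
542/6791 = 542/6791 = 0.08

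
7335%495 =405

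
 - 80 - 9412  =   - 9492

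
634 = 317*2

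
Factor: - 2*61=-122 = - 2^1*61^1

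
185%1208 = 185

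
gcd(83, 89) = 1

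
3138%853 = 579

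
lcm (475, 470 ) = 44650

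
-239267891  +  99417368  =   - 139850523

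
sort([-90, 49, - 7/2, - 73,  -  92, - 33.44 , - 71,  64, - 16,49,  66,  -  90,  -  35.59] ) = [-92  , - 90, - 90,-73, - 71, - 35.59,-33.44 ,  -  16,- 7/2,  49 , 49 , 64,  66] 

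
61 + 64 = 125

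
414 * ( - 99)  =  -40986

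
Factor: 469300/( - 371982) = - 950/753 = -  2^1*3^( - 1)*5^2*19^1*251^(-1)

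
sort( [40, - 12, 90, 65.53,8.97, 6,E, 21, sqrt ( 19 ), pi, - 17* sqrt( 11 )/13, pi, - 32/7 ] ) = [ - 12,-32/7 , - 17 * sqrt( 11)/13,  E , pi, pi,sqrt( 19 ),6,8.97,  21,40,65.53,90]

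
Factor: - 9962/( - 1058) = 4981/529 = 17^1*23^( - 2 )*293^1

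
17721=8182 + 9539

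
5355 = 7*765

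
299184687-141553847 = 157630840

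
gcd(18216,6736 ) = 8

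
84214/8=10526 + 3/4 = 10526.75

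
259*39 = 10101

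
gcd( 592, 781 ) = 1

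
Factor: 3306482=2^1*227^1*7283^1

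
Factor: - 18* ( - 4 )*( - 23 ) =  -  1656=   -  2^3*3^2*23^1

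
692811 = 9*76979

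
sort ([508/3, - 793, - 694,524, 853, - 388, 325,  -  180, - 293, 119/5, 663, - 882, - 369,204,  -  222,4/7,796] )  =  [ - 882, - 793,-694, - 388, - 369,-293 , - 222, - 180 , 4/7, 119/5,508/3,204,325, 524 , 663, 796,853 ]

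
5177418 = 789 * 6562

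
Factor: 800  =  2^5*5^2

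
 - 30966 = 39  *( - 794)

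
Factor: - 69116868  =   - 2^2*3^3* 683^1*937^1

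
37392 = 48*779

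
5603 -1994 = 3609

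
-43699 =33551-77250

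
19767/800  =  24+567/800 = 24.71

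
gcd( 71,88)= 1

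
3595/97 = 3595/97 = 37.06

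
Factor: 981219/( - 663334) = - 2^(  -  1) *3^1 *7^ ( - 1)*47^1* 6959^1*47381^(  -  1 ) 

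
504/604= 126/151 = 0.83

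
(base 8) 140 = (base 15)66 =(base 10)96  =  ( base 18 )56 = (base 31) 33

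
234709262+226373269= 461082531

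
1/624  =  1/624 =0.00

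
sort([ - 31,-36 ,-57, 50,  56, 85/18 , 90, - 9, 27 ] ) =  [ - 57, - 36,-31,- 9,85/18,27 , 50, 56, 90 ]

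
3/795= 1/265 =0.00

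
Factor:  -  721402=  - 2^1 * 11^3*271^1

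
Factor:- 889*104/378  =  -2^2*3^( - 3)*13^1*127^1=- 6604/27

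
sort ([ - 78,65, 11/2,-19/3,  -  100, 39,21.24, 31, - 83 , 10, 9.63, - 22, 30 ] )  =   [ - 100,-83, - 78 , - 22, - 19/3, 11/2,9.63, 10, 21.24, 30,31, 39, 65 ]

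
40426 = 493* 82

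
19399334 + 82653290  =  102052624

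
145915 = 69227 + 76688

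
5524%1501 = 1021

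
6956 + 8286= 15242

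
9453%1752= 693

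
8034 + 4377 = 12411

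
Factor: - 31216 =  -  2^4*1951^1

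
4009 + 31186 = 35195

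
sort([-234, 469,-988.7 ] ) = [- 988.7 , - 234, 469] 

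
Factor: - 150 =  - 2^1 * 3^1*5^2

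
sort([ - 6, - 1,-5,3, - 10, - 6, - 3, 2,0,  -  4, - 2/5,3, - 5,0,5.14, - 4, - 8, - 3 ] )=[ - 10, - 8, - 6,-6,-5,- 5, - 4  , - 4, - 3,-3, - 1 , - 2/5,0, 0 , 2, 3,3,5.14] 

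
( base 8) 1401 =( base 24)181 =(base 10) 769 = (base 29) QF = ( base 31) OP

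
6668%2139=251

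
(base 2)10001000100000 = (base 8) 21040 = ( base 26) co0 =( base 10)8736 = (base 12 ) 5080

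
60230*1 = 60230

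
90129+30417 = 120546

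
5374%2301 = 772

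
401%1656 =401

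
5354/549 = 9  +  413/549 =9.75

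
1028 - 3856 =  - 2828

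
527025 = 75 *7027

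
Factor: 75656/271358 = 196/703= 2^2*7^2*19^( - 1)*37^ ( - 1 )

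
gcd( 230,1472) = 46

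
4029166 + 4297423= 8326589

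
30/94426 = 15/47213=0.00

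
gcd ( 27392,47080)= 856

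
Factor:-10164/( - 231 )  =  2^2*11^1 =44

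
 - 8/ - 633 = 8/633 = 0.01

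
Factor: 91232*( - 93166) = -2^6*37^1*1259^1 * 2851^1 = - 8499720512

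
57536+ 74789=132325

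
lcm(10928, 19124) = 76496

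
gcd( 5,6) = 1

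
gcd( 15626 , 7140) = 2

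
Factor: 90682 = 2^1*45341^1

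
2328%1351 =977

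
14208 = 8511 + 5697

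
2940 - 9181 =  - 6241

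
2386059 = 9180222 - 6794163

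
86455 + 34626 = 121081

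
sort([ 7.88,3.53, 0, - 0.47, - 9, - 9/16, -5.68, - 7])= [ - 9,-7, - 5.68,-9/16, - 0.47,  0,3.53,  7.88 ] 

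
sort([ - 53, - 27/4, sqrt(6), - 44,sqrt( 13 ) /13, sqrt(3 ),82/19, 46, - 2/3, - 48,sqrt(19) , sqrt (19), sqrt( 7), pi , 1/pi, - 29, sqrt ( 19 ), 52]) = [ - 53,-48, - 44, - 29, - 27/4 , - 2/3, sqrt(13 ) /13, 1/pi, sqrt (3) , sqrt(6 ), sqrt( 7), pi, 82/19,sqrt(19), sqrt( 19), sqrt(19 ),46, 52] 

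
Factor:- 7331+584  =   - 6747 = -  3^1*13^1*173^1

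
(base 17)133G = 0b1011011010111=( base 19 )g3e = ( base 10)5847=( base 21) d59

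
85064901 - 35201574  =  49863327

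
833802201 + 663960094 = 1497762295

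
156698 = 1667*94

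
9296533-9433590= - 137057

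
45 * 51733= 2327985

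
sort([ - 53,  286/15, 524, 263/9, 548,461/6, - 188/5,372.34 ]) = [ - 53, - 188/5, 286/15, 263/9,461/6,  372.34,524,548]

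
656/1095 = 656/1095 = 0.60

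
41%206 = 41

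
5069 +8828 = 13897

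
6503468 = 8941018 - 2437550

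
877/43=20 + 17/43 =20.40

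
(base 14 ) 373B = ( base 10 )9657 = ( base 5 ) 302112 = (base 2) 10010110111001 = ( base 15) 2cdc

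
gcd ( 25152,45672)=24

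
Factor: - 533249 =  - 533249^1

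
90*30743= 2766870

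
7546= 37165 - 29619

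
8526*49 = 417774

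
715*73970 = 52888550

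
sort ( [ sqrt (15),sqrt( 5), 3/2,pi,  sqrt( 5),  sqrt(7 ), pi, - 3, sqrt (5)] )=[-3, 3/2,sqrt(5), sqrt( 5),sqrt( 5), sqrt(7) , pi,pi,  sqrt( 15)] 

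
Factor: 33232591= 7^1 * 41^1*115793^1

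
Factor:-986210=  -  2^1*5^1*98621^1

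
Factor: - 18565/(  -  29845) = 79^1*127^( - 1 ) = 79/127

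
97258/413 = 235+29/59 =235.49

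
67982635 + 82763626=150746261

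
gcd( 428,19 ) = 1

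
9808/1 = 9808 = 9808.00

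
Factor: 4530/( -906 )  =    -  5^1 = - 5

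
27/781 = 27/781 =0.03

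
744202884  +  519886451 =1264089335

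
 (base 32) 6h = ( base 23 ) 92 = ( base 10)209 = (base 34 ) 65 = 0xD1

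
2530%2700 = 2530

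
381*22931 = 8736711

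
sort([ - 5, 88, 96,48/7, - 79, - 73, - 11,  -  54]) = [-79, - 73, - 54  , - 11, - 5, 48/7, 88, 96 ] 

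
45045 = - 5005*(-9) 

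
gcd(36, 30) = 6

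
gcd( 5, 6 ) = 1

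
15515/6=15515/6 = 2585.83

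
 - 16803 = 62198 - 79001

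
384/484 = 96/121 =0.79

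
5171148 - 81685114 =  - 76513966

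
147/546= 7/26= 0.27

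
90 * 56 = 5040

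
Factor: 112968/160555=2^3 * 3^3*5^( - 1)* 163^( - 1) * 197^( -1)*523^1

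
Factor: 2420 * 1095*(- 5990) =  - 2^3*3^1*5^3 *11^2*73^1 * 599^1 = -15872901000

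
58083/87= 667 + 18/29 = 667.62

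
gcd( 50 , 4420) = 10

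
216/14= 108/7=15.43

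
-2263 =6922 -9185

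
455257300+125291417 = 580548717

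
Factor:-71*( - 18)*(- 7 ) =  - 8946  =  - 2^1*3^2*7^1*71^1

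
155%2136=155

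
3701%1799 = 103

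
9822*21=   206262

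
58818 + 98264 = 157082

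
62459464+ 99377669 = 161837133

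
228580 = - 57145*(-4)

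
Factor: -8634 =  - 2^1*3^1 *1439^1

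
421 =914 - 493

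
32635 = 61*535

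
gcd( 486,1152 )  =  18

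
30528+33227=63755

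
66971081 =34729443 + 32241638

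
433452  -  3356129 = -2922677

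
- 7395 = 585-7980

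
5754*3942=22682268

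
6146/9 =6146/9 = 682.89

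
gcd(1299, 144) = 3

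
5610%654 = 378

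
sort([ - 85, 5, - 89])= [  -  89,-85,5]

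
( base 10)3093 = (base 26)4EP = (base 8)6025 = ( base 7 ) 12006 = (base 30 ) 3D3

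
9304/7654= 1+ 825/3827 = 1.22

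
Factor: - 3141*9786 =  - 2^1 * 3^3*7^1*233^1*349^1 = - 30737826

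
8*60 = 480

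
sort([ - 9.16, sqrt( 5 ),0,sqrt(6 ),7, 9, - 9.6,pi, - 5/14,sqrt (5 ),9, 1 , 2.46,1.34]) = [ - 9.6, - 9.16, - 5/14, 0,  1  ,  1.34,sqrt (5 )  ,  sqrt( 5),sqrt(6),2.46,  pi,7,9,9]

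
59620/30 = 5962/3 = 1987.33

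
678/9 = 75 + 1/3 = 75.33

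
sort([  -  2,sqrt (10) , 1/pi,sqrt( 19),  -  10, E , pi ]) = [ - 10, - 2,1/pi , E,pi,sqrt( 10), sqrt( 19)]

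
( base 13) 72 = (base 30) 33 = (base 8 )135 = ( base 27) 3C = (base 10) 93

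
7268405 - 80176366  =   - 72907961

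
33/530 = 33/530 = 0.06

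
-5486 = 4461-9947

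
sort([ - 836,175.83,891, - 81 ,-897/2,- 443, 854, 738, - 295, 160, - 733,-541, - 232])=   [-836  , -733,-541, - 897/2 ,- 443 , - 295,-232,-81, 160, 175.83,738, 854, 891]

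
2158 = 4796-2638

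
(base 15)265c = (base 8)17773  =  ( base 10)8187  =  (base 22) GK3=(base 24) E53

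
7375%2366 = 277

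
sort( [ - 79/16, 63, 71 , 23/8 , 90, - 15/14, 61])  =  [ - 79/16, - 15/14,23/8 , 61 , 63, 71, 90]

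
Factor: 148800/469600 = 186/587 = 2^1*3^1* 31^1*587^( - 1) 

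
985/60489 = 985/60489 = 0.02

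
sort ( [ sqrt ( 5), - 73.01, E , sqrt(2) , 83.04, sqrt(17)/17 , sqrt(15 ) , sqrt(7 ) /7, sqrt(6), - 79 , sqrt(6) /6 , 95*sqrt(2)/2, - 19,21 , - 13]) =[ - 79, - 73.01, - 19 , - 13, sqrt(17 ) /17,sqrt(7 ) /7,sqrt(6) /6,sqrt(2 ), sqrt(5 ), sqrt( 6), E,sqrt(15 ), 21 , 95*sqrt( 2) /2,83.04]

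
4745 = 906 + 3839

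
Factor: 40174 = 2^1*53^1*379^1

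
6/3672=1/612= 0.00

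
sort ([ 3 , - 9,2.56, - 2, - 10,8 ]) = [ - 10, - 9, - 2,2.56, 3, 8 ] 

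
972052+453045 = 1425097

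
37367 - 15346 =22021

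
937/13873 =937/13873 = 0.07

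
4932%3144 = 1788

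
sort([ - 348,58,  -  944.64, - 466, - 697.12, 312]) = [ - 944.64,-697.12, - 466,-348,58, 312] 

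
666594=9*74066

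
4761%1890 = 981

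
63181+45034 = 108215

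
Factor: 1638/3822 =3^1*7^(-1) = 3/7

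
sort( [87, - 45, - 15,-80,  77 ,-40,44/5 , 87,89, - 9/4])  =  [ - 80,  -  45,-40, - 15 ,-9/4,44/5 , 77,  87, 87,89 ] 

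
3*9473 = 28419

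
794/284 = 397/142 = 2.80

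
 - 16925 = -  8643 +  - 8282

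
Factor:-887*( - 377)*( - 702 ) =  - 2^1*3^3*13^2  *  29^1*887^1 = - 234748098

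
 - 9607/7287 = - 2+4967/7287 = -  1.32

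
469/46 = 469/46  =  10.20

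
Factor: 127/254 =1/2 = 2^( - 1 )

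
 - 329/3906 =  - 1  +  511/558 = - 0.08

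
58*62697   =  3636426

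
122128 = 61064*2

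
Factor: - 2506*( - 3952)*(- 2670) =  - 26442911040 = - 2^6*3^1*5^1*7^1*13^1*19^1*89^1*179^1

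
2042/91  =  2042/91 = 22.44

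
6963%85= 78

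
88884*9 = 799956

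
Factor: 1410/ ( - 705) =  - 2^1 = - 2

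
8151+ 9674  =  17825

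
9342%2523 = 1773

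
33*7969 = 262977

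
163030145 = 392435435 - 229405290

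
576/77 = 7 + 37/77 = 7.48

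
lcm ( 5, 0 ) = 0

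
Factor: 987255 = 3^3*5^1*71^1*103^1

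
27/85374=1/3162 = 0.00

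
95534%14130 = 10754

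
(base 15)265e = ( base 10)8189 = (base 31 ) 8g5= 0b1111111111101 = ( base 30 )92T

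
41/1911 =41/1911  =  0.02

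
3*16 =48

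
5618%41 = 1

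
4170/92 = 2085/46 = 45.33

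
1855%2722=1855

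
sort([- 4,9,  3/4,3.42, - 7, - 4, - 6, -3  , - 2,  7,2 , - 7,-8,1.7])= [-8,-7,-7, - 6, - 4, - 4, - 3, - 2,3/4,1.7 , 2, 3.42, 7,  9]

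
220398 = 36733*6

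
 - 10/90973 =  - 1 + 90963/90973= - 0.00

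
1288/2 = 644 = 644.00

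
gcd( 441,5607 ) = 63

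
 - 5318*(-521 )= 2770678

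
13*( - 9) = -117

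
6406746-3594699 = 2812047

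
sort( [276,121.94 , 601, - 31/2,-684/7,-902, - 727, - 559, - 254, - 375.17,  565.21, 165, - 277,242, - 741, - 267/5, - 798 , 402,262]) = [ - 902, - 798, - 741, - 727, - 559,-375.17, - 277, - 254, - 684/7, - 267/5, - 31/2, 121.94, 165, 242, 262, 276, 402, 565.21, 601 ] 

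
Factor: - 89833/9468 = -2^( -2) * 3^(-2 )*263^(  -  1)* 89833^1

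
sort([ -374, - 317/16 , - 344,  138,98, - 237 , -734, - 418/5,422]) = [ - 734, - 374, - 344, - 237, - 418/5,-317/16, 98,138,422 ] 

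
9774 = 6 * 1629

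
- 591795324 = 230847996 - 822643320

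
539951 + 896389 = 1436340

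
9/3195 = 1/355 =0.00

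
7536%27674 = 7536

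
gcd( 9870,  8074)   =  2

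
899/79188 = 899/79188 = 0.01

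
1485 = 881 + 604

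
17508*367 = 6425436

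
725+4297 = 5022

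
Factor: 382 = 2^1*191^1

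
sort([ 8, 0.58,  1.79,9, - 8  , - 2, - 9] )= [ - 9, - 8, - 2,  0.58, 1.79,  8,9]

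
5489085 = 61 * 89985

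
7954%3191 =1572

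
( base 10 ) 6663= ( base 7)25266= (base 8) 15007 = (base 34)5px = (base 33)63u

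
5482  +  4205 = 9687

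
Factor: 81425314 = 2^1  *113^1*360289^1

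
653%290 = 73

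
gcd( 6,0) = 6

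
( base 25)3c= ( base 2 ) 1010111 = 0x57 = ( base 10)87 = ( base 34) 2J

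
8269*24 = 198456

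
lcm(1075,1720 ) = 8600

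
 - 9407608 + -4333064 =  - 13740672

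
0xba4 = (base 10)2980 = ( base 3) 11002101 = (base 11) 226A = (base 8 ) 5644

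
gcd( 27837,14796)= 27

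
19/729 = 19/729 = 0.03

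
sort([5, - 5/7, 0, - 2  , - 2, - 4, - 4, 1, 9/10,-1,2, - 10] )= [ - 10, - 4, - 4,-2, - 2, - 1, - 5/7,0 , 9/10, 1, 2, 5 ] 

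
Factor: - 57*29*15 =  - 3^2*5^1 * 19^1*29^1 = - 24795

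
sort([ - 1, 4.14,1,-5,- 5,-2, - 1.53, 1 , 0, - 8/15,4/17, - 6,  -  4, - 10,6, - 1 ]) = [ - 10, - 6,  -  5, - 5, - 4, - 2, - 1.53, - 1, - 1, - 8/15 , 0, 4/17, 1, 1,  4.14, 6 ]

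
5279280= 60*87988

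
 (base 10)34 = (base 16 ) 22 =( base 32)12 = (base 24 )1a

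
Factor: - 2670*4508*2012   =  - 2^5* 3^1*5^1*7^2*23^1*89^1*503^1 = - 24217156320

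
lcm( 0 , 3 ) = 0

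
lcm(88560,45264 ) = 2036880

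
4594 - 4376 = 218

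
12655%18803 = 12655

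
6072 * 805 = 4887960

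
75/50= 3/2 = 1.50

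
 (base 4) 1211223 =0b1100101101011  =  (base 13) 2c67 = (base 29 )7LB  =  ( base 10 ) 6507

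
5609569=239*23471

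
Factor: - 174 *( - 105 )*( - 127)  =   - 2320290  =  - 2^1*3^2*5^1*7^1*29^1*127^1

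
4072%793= 107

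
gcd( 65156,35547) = 1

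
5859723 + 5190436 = 11050159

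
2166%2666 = 2166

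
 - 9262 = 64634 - 73896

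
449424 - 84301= 365123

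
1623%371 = 139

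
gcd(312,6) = 6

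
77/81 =77/81 = 0.95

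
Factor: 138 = 2^1*3^1*23^1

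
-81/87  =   - 1 + 2/29=- 0.93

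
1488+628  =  2116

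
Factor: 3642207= 3^1*389^1*3121^1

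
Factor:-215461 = -215461^1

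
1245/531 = 415/177 = 2.34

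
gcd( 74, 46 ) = 2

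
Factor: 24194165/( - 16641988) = - 2^ (-2 )*5^1*11^ (- 1) * 43^2*179^(-1) * 2113^( - 1 )*2617^1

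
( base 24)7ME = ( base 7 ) 16223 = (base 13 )210b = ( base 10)4574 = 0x11DE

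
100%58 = 42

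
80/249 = 80/249 = 0.32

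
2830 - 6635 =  - 3805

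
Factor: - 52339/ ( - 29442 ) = 7477/4206 = 2^( - 1)*3^( - 1 )*701^( - 1 ) *7477^1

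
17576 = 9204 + 8372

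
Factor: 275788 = 2^2*68947^1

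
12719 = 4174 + 8545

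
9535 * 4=38140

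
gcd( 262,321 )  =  1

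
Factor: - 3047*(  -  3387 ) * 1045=10784597505 = 3^1*5^1*11^2 * 19^1*277^1*1129^1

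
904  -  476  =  428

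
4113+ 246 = 4359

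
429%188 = 53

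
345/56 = 345/56 = 6.16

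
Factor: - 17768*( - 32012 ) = 568789216=2^5* 53^1*151^1 * 2221^1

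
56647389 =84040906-27393517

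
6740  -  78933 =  - 72193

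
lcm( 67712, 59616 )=5484672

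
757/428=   1+ 329/428 = 1.77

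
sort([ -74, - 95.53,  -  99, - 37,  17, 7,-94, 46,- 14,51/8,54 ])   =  [-99,-95.53,-94, - 74, - 37, - 14, 51/8, 7,17,46,  54]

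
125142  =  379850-254708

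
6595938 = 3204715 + 3391223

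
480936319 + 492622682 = 973559001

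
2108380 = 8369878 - 6261498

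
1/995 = 1/995 = 0.00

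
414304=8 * 51788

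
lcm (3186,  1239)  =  22302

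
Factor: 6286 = 2^1*7^1*449^1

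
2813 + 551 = 3364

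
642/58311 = 214/19437= 0.01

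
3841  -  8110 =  - 4269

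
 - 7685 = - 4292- 3393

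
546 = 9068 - 8522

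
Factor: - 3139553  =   - 47^1*67^1*997^1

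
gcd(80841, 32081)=1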